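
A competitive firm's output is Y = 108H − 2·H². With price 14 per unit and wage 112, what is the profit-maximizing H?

H* = 25

The marginal product of H is MP_H = 108 − 4H.
A price-taking firm hires until the value of the marginal product equals the wage: P·MP_H = w, so 14·(108 − 4H) = 112.
Then 108 − 4H = 8, giving H = 25.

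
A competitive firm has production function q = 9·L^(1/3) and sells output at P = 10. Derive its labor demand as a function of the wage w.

L(w) = (30/w)^(3/2)

MP_L = (1/3)·9·L^(-2/3) = 3·L^(-2/3).
Setting P·MP_L = w: 30·L^(-2/3) = w.
Solving for L: L^(-2/3) = w/30, so L = (30/w)^(3/2).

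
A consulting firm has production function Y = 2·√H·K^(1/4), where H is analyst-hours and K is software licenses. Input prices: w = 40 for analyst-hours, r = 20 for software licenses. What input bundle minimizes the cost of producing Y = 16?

Cost minimization requires the marginal rate of technical substitution to equal the input-price ratio: MP_H/MP_K = w/r.
Here MP_H/MP_K = (1/2)·(K/H)/(1/4) = 2·(K/H). Setting this equal to 40/20 = 2 gives K = H.
Substituting into Y = 16: 2·H^(1/2)·(H)^(1/4) = 16.
Solving, H = 16 and K = 16.

H* = 16, K* = 16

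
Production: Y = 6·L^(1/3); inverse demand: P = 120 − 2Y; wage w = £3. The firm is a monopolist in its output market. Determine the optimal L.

Marginal revenue from the inverse demand is MR = 120 − 4Y.
The marginal product is MP_L = 2·L^(-2/3).
A monopolist hires until marginal revenue product equals the wage: MR·MP_L = w.
At L, Y = 6·L^(1/3). Substituting and solving: (120 − 24·L^(1/3))·2·L^(-2/3) = 3 gives L = 64.

L* = 64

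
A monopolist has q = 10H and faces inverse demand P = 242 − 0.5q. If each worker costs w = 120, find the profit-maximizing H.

H* = 23

Marginal revenue from the inverse demand is MR = 242 − q.
The marginal product is MP_H = 10.
A monopolist hires until marginal revenue product equals the wage: MR·MP_H = w.
(242 − 10H)·10 = 120, so H = 23.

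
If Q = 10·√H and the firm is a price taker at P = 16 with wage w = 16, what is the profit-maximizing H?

H* = 25

MP_H = (1/2)·10·H^(-1/2) = 5·H^(-1/2).
Profit maximization for a price taker requires P·MP_H = w: 16·5·H^(-1/2) = 16.
So H^(-1/2) = 0.2, which gives H = 25.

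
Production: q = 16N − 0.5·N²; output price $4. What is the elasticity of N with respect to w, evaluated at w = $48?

ε = -3

From P·MP_N = w with MP_N = 16 − N, labor demand is N(w) = 16 − w/4.
dN/dw = −1/(4) = -0.25.
At w = 48, N = 4, so ε = (dN/dw)·(w/N) = (-0.25)·(48/4) = -3.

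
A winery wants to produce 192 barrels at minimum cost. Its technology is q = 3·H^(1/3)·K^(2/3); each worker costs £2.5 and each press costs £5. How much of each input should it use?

Cost minimization requires the marginal rate of technical substitution to equal the input-price ratio: MP_H/MP_K = w/r.
Here MP_H/MP_K = (1/3)·(K/H)/(2/3) = 0.5·(K/H). Setting this equal to 2.5/5 = 0.5 gives K = H.
Substituting into q = 192: 3·H^(1/3)·(H)^(2/3) = 192.
Solving, H = 64 and K = 64.

H* = 64, K* = 64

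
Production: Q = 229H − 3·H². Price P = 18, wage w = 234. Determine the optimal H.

H* = 36

The marginal product of H is MP_H = 229 − 6H.
A price-taking firm hires until the value of the marginal product equals the wage: P·MP_H = w, so 18·(229 − 6H) = 234.
Then 229 − 6H = 13, giving H = 36.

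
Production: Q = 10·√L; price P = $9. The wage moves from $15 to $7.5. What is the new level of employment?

From P·MP_L = w with MP_L = 5·L^(-1/2), the labor demand is L(w) = (45/w)^(2).
At w = 15: L = 9. At w = 7.5: L = 36.

L* = 36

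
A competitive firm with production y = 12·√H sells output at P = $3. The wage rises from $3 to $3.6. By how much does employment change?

From P·MP_H = w with MP_H = 6·H^(-1/2), the labor demand is H(w) = (18/w)^(2).
At w = 3: H = 36. At w = 3.6: H = 25.
ΔH = 25 − 36 = -11.

ΔH = -11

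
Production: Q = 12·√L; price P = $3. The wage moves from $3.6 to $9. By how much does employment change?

From P·MP_L = w with MP_L = 6·L^(-1/2), the labor demand is L(w) = (18/w)^(2).
At w = 3.6: L = 25. At w = 9: L = 4.
ΔL = 4 − 25 = -21.

ΔL = -21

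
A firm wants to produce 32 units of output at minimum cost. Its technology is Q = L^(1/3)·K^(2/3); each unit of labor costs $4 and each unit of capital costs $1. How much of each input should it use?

L* = 8, K* = 64

Cost minimization requires the marginal rate of technical substitution to equal the input-price ratio: MP_L/MP_K = w/r.
Here MP_L/MP_K = (1/3)·(K/L)/(2/3) = 0.5·(K/L). Setting this equal to 4/1 = 4 gives K = 8L.
Substituting into Q = 32: L^(1/3)·(8L)^(2/3) = 32.
Solving, L = 8 and K = 64.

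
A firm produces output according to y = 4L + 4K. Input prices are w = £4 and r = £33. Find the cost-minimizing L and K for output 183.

L* = 45.75, K* = 0

The inputs are perfect substitutes, so the firm uses whichever has the lower cost per unit of output.
Cost per unit of output via L is w/4 = 1; via K it is r/4 = 8.25. L is cheaper.
Producing y = 183 with L alone: L = 45.75, K = 0.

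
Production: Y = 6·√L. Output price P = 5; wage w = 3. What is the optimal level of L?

L* = 25

MP_L = (1/2)·6·L^(-1/2) = 3·L^(-1/2).
Profit maximization for a price taker requires P·MP_L = w: 5·3·L^(-1/2) = 3.
So L^(-1/2) = 0.2, which gives L = 25.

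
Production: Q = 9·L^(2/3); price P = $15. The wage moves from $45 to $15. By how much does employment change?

From P·MP_L = w with MP_L = 6·L^(-1/3), the labor demand is L(w) = (90/w)^(3).
At w = 45: L = 8. At w = 15: L = 216.
ΔL = 216 − 8 = 208.

ΔL = 208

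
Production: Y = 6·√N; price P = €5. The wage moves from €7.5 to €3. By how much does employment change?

ΔN = 21

From P·MP_N = w with MP_N = 3·N^(-1/2), the labor demand is N(w) = (15/w)^(2).
At w = 7.5: N = 4. At w = 3: N = 25.
ΔN = 25 − 4 = 21.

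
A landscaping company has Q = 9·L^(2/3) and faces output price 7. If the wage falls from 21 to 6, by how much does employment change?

ΔL = 335

From P·MP_L = w with MP_L = 6·L^(-1/3), the labor demand is L(w) = (42/w)^(3).
At w = 21: L = 8. At w = 6: L = 343.
ΔL = 343 − 8 = 335.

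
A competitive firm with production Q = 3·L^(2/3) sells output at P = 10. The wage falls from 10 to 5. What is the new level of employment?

From P·MP_L = w with MP_L = 2·L^(-1/3), the labor demand is L(w) = (20/w)^(3).
At w = 10: L = 8. At w = 5: L = 64.

L* = 64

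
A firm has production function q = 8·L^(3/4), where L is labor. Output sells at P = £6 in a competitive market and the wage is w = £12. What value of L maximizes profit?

MP_L = (3/4)·8·L^(-1/4) = 6·L^(-1/4).
Profit maximization for a price taker requires P·MP_L = w: 6·6·L^(-1/4) = 12.
So L^(-1/4) = 1/3, which gives L = 81.

L* = 81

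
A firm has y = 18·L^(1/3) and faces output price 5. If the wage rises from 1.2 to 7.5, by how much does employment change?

From P·MP_L = w with MP_L = 6·L^(-2/3), the labor demand is L(w) = (30/w)^(3/2).
At w = 1.2: L = 125. At w = 7.5: L = 8.
ΔL = 8 − 125 = -117.

ΔL = -117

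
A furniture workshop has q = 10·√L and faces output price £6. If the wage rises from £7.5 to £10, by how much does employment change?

From P·MP_L = w with MP_L = 5·L^(-1/2), the labor demand is L(w) = (30/w)^(2).
At w = 7.5: L = 16. At w = 10: L = 9.
ΔL = 9 − 16 = -7.

ΔL = -7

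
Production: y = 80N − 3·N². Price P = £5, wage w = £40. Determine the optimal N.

N* = 12

The marginal product of N is MP_N = 80 − 6N.
A price-taking firm hires until the value of the marginal product equals the wage: P·MP_N = w, so 5·(80 − 6N) = 40.
Then 80 − 6N = 8, giving N = 12.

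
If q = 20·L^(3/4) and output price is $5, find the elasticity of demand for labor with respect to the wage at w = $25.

ε = -4

MP_L = (3/4)·20·L^(-1/4), so P·MP_L = w gives 75·L^(-1/4) = w.
Solving, L(w) = (75/w)^(4). This is a constant-elasticity form: L ∝ w^(−4), so ε = −4.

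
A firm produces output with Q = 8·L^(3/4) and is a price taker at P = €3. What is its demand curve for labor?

L(w) = 104976/w^(4)

MP_L = (3/4)·8·L^(-1/4) = 6·L^(-1/4).
Setting P·MP_L = w: 18·L^(-1/4) = w.
Solving for L: L^(-1/4) = w/18, so L = (18/w)^(4).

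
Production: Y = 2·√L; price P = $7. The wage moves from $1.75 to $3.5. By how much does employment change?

ΔL = -12

From P·MP_L = w with MP_L = L^(-1/2), the labor demand is L(w) = (7/w)^(2).
At w = 1.75: L = 16. At w = 3.5: L = 4.
ΔL = 4 − 16 = -12.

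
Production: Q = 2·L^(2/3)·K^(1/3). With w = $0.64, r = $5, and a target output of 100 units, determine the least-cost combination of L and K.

L* = 125, K* = 8

Cost minimization requires the marginal rate of technical substitution to equal the input-price ratio: MP_L/MP_K = w/r.
Here MP_L/MP_K = (2/3)·(K/L)/(1/3) = 2·(K/L). Setting this equal to 0.64/5 = 0.128 gives K = 0.064L.
Substituting into Q = 100: 2·L^(2/3)·(0.064L)^(1/3) = 100.
Solving, L = 125 and K = 8.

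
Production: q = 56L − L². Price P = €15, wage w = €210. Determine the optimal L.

The marginal product of L is MP_L = 56 − 2L.
A price-taking firm hires until the value of the marginal product equals the wage: P·MP_L = w, so 15·(56 − 2L) = 210.
Then 56 − 2L = 14, giving L = 21.

L* = 21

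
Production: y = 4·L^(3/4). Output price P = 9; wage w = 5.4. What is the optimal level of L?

MP_L = (3/4)·4·L^(-1/4) = 3·L^(-1/4).
Profit maximization for a price taker requires P·MP_L = w: 9·3·L^(-1/4) = 5.4.
So L^(-1/4) = 0.2, which gives L = 625.

L* = 625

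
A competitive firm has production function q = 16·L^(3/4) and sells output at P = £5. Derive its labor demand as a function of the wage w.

L(w) = (60/w)^(4)

MP_L = (3/4)·16·L^(-1/4) = 12·L^(-1/4).
Setting P·MP_L = w: 60·L^(-1/4) = w.
Solving for L: L^(-1/4) = w/60, so L = (60/w)^(4).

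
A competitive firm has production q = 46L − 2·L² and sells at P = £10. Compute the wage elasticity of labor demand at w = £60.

From P·MP_L = w with MP_L = 46 − 4L, labor demand is L(w) = (46 − w/10)/4.
dL/dw = −1/(40) = -0.025.
At w = 60, L = 10, so ε = (dL/dw)·(w/L) = (-0.025)·(60/10) = -0.15.

ε = -0.15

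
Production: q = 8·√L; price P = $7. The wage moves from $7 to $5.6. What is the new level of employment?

L* = 25

From P·MP_L = w with MP_L = 4·L^(-1/2), the labor demand is L(w) = (28/w)^(2).
At w = 7: L = 16. At w = 5.6: L = 25.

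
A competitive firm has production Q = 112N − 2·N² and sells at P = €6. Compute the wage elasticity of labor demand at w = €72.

ε = -0.12

From P·MP_N = w with MP_N = 112 − 4N, labor demand is N(w) = (112 − w/6)/4.
dN/dw = −1/(24) = -1/24.
At w = 72, N = 25, so ε = (dN/dw)·(w/N) = (-1/24)·(72/25) = -0.12.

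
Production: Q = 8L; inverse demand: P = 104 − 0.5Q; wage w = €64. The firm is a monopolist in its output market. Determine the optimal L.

Marginal revenue from the inverse demand is MR = 104 − Q.
The marginal product is MP_L = 8.
A monopolist hires until marginal revenue product equals the wage: MR·MP_L = w.
(104 − 8L)·8 = 64, so L = 12.

L* = 12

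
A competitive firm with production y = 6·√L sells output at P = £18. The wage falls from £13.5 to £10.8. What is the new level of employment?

From P·MP_L = w with MP_L = 3·L^(-1/2), the labor demand is L(w) = (54/w)^(2).
At w = 13.5: L = 16. At w = 10.8: L = 25.

L* = 25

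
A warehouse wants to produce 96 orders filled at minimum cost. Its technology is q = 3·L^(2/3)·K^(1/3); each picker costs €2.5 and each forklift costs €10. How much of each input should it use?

Cost minimization requires the marginal rate of technical substitution to equal the input-price ratio: MP_L/MP_K = w/r.
Here MP_L/MP_K = (2/3)·(K/L)/(1/3) = 2·(K/L). Setting this equal to 2.5/10 = 0.25 gives K = 0.125L.
Substituting into q = 96: 3·L^(2/3)·(0.125L)^(1/3) = 96.
Solving, L = 64 and K = 8.

L* = 64, K* = 8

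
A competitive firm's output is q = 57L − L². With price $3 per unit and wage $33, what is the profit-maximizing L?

L* = 23

The marginal product of L is MP_L = 57 − 2L.
A price-taking firm hires until the value of the marginal product equals the wage: P·MP_L = w, so 3·(57 − 2L) = 33.
Then 57 − 2L = 11, giving L = 23.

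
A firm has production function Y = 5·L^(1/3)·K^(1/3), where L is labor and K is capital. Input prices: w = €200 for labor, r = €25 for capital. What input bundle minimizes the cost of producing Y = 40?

Cost minimization requires the marginal rate of technical substitution to equal the input-price ratio: MP_L/MP_K = w/r.
Here MP_L/MP_K = (1/3)·(K/L)/(1/3) = (K/L). Setting this equal to 200/25 = 8 gives K = 8L.
Substituting into Y = 40: 5·L^(1/3)·(8L)^(1/3) = 40.
Solving, L = 8 and K = 64.

L* = 8, K* = 64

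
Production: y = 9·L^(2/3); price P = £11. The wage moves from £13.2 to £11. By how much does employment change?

From P·MP_L = w with MP_L = 6·L^(-1/3), the labor demand is L(w) = (66/w)^(3).
At w = 13.2: L = 125. At w = 11: L = 216.
ΔL = 216 − 125 = 91.

ΔL = 91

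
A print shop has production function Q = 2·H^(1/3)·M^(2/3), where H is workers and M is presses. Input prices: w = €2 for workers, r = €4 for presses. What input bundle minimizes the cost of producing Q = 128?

H* = 64, M* = 64

Cost minimization requires the marginal rate of technical substitution to equal the input-price ratio: MP_H/MP_M = w/r.
Here MP_H/MP_M = (1/3)·(M/H)/(2/3) = 0.5·(M/H). Setting this equal to 2/4 = 0.5 gives M = H.
Substituting into Q = 128: 2·H^(1/3)·(H)^(2/3) = 128.
Solving, H = 64 and M = 64.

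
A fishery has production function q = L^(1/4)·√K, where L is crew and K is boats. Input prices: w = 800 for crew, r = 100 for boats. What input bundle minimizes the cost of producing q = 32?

L* = 16, K* = 256

Cost minimization requires the marginal rate of technical substitution to equal the input-price ratio: MP_L/MP_K = w/r.
Here MP_L/MP_K = (1/4)·(K/L)/(1/2) = 0.5·(K/L). Setting this equal to 800/100 = 8 gives K = 16L.
Substituting into q = 32: L^(1/4)·(16L)^(1/2) = 32.
Solving, L = 16 and K = 256.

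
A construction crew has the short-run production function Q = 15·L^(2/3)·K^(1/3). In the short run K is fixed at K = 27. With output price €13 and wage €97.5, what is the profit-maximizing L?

L* = 64

With K = 27, MP_L = (2/3)·15·L^(-1/3)·27^(1/3) = 30·L^(-1/3).
Profit maximization for a price taker requires P·MP_L = w: 13·30·L^(-1/3) = 97.5.
So L^(-1/3) = 0.25, which gives L = 64.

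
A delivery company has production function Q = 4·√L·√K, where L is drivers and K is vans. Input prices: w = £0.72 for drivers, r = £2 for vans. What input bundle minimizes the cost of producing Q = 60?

L* = 25, K* = 9

Cost minimization requires the marginal rate of technical substitution to equal the input-price ratio: MP_L/MP_K = w/r.
Here MP_L/MP_K = (1/2)·(K/L)/(1/2) = (K/L). Setting this equal to 0.72/2 = 0.36 gives K = 0.36L.
Substituting into Q = 60: 4·L^(1/2)·(0.36L)^(1/2) = 60.
Solving, L = 25 and K = 9.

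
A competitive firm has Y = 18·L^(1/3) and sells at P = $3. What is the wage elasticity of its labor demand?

ε = -1.5

MP_L = (1/3)·18·L^(-2/3), so P·MP_L = w gives 18·L^(-2/3) = w.
Solving, L(w) = (18/w)^(3/2). This is a constant-elasticity form: L ∝ w^(−3/2), so ε = −3/2.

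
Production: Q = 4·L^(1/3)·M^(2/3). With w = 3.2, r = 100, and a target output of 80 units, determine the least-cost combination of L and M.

L* = 125, M* = 8

Cost minimization requires the marginal rate of technical substitution to equal the input-price ratio: MP_L/MP_M = w/r.
Here MP_L/MP_M = (1/3)·(M/L)/(2/3) = 0.5·(M/L). Setting this equal to 3.2/100 = 0.032 gives M = 0.064L.
Substituting into Q = 80: 4·L^(1/3)·(0.064L)^(2/3) = 80.
Solving, L = 125 and M = 8.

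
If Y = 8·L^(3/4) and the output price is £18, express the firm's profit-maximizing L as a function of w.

MP_L = (3/4)·8·L^(-1/4) = 6·L^(-1/4).
Setting P·MP_L = w: 108·L^(-1/4) = w.
Solving for L: L^(-1/4) = w/108, so L = (108/w)^(4).

L(w) = (108/w)^(4)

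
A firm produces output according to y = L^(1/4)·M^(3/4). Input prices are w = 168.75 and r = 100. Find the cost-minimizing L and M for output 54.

Cost minimization requires the marginal rate of technical substitution to equal the input-price ratio: MP_L/MP_M = w/r.
Here MP_L/MP_M = (1/4)·(M/L)/(3/4) = (1/3)·(M/L). Setting this equal to 168.75/100 = 1.6875 gives M = 5.0625L.
Substituting into y = 54: L^(1/4)·(5.0625L)^(3/4) = 54.
Solving, L = 16 and M = 81.

L* = 16, M* = 81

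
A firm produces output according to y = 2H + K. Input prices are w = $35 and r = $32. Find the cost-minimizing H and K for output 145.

H* = 72.5, K* = 0

The inputs are perfect substitutes, so the firm uses whichever has the lower cost per unit of output.
Cost per unit of output via H is 17.5; via K it is 32. H is cheaper.
Producing y = 145 with H alone: H = 72.5, K = 0.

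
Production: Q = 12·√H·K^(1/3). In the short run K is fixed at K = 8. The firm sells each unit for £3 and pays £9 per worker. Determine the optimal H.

With K = 8, MP_H = (1/2)·12·H^(-1/2)·8^(1/3) = 12·H^(-1/2).
Profit maximization for a price taker requires P·MP_H = w: 3·12·H^(-1/2) = 9.
So H^(-1/2) = 0.25, which gives H = 16.

H* = 16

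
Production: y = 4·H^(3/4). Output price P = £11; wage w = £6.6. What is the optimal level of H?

MP_H = (3/4)·4·H^(-1/4) = 3·H^(-1/4).
Profit maximization for a price taker requires P·MP_H = w: 11·3·H^(-1/4) = 6.6.
So H^(-1/4) = 0.2, which gives H = 625.

H* = 625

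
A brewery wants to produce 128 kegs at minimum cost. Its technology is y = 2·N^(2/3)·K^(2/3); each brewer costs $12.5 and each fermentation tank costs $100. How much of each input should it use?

N* = 64, K* = 8

Cost minimization requires the marginal rate of technical substitution to equal the input-price ratio: MP_N/MP_K = w/r.
Here MP_N/MP_K = (2/3)·(K/N)/(2/3) = (K/N). Setting this equal to 12.5/100 = 0.125 gives K = 0.125N.
Substituting into y = 128: 2·N^(2/3)·(0.125N)^(2/3) = 128.
Solving, N = 64 and K = 8.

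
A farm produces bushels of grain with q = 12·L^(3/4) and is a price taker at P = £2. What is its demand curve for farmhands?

MP_L = (3/4)·12·L^(-1/4) = 9·L^(-1/4).
Setting P·MP_L = w: 18·L^(-1/4) = w.
Solving for L: L^(-1/4) = w/18, so L = (18/w)^(4).

L(w) = 104976/w^(4)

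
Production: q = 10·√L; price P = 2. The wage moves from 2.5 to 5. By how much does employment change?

ΔL = -12

From P·MP_L = w with MP_L = 5·L^(-1/2), the labor demand is L(w) = (10/w)^(2).
At w = 2.5: L = 16. At w = 5: L = 4.
ΔL = 4 − 16 = -12.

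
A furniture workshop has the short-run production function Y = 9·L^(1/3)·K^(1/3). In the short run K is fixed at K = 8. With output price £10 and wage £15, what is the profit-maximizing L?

With K = 8, MP_L = (1/3)·9·L^(-2/3)·8^(1/3) = 6·L^(-2/3).
Profit maximization for a price taker requires P·MP_L = w: 10·6·L^(-2/3) = 15.
So L^(-2/3) = 0.25, which gives L = 8.

L* = 8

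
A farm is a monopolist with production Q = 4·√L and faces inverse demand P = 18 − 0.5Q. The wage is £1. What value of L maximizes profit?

L* = 16

Marginal revenue from the inverse demand is MR = 18 − Q.
The marginal product is MP_L = 2·L^(-1/2).
A monopolist hires until marginal revenue product equals the wage: MR·MP_L = w.
At L, Q = 4·√L. Substituting and solving: (18 − 4·√L)·2·L^(-1/2) = 1 gives L = 16.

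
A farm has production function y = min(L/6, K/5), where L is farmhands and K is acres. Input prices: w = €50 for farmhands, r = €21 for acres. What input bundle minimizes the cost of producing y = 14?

L* = 84, K* = 70

With a fixed-proportions technology, the cost-minimizing bundle uses no slack in either input: L/6 = K/5 = y.
So L = 6·14 = 84 and K = 5·14 = 70.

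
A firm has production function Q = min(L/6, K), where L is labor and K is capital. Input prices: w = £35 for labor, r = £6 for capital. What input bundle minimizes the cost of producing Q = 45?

L* = 270, K* = 45

With a fixed-proportions technology, the cost-minimizing bundle uses no slack in either input: L/6 = K = Q.
So L = 6·45 = 270 and K = 45.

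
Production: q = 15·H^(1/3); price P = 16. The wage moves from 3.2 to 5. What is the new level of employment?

From P·MP_H = w with MP_H = 5·H^(-2/3), the labor demand is H(w) = (80/w)^(3/2).
At w = 3.2: H = 125. At w = 5: H = 64.

H* = 64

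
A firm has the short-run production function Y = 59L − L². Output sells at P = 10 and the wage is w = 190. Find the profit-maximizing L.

The marginal product of L is MP_L = 59 − 2L.
A price-taking firm hires until the value of the marginal product equals the wage: P·MP_L = w, so 10·(59 − 2L) = 190.
Then 59 − 2L = 19, giving L = 20.

L* = 20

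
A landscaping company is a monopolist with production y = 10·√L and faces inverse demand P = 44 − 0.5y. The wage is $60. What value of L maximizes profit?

Marginal revenue from the inverse demand is MR = 44 − y.
The marginal product is MP_L = 5·L^(-1/2).
A monopolist hires until marginal revenue product equals the wage: MR·MP_L = w.
At L, y = 10·√L. Substituting and solving: (44 − 10·√L)·5·L^(-1/2) = 60 gives L = 4.

L* = 4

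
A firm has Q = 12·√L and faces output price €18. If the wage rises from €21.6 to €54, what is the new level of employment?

From P·MP_L = w with MP_L = 6·L^(-1/2), the labor demand is L(w) = (108/w)^(2).
At w = 21.6: L = 25. At w = 54: L = 4.

L* = 4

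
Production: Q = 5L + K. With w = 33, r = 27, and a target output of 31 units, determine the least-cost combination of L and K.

L* = 6.2, K* = 0

The inputs are perfect substitutes, so the firm uses whichever has the lower cost per unit of output.
Cost per unit of output via L is 6.6; via K it is 27. L is cheaper.
Producing Q = 31 with L alone: L = 6.2, K = 0.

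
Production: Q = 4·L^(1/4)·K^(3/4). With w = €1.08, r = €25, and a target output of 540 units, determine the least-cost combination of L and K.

Cost minimization requires the marginal rate of technical substitution to equal the input-price ratio: MP_L/MP_K = w/r.
Here MP_L/MP_K = (1/4)·(K/L)/(3/4) = (1/3)·(K/L). Setting this equal to 1.08/25 = 0.0432 gives K = 0.1296L.
Substituting into Q = 540: 4·L^(1/4)·(0.1296L)^(3/4) = 540.
Solving, L = 625 and K = 81.

L* = 625, K* = 81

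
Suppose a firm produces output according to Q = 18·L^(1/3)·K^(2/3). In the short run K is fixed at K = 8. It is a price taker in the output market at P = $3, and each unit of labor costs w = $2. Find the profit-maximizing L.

L* = 216

With K = 8, MP_L = (1/3)·18·L^(-2/3)·8^(2/3) = 24·L^(-2/3).
Profit maximization for a price taker requires P·MP_L = w: 3·24·L^(-2/3) = 2.
So L^(-2/3) = 1/36, which gives L = 216.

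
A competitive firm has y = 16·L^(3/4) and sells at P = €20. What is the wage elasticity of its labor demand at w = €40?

ε = -4

MP_L = (3/4)·16·L^(-1/4), so P·MP_L = w gives 240·L^(-1/4) = w.
Solving, L(w) = (240/w)^(4). This is a constant-elasticity form: L ∝ w^(−4), so ε = −4.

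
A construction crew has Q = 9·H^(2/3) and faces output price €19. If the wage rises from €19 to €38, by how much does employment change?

From P·MP_H = w with MP_H = 6·H^(-1/3), the labor demand is H(w) = (114/w)^(3).
At w = 19: H = 216. At w = 38: H = 27.
ΔH = 27 − 216 = -189.

ΔH = -189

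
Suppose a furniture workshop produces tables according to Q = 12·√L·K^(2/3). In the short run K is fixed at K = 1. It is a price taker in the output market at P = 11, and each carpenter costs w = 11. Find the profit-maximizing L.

L* = 36

With K = 1, MP_L = (1/2)·12·L^(-1/2)·1^(2/3) = 6·L^(-1/2).
Profit maximization for a price taker requires P·MP_L = w: 11·6·L^(-1/2) = 11.
So L^(-1/2) = 1/6, which gives L = 36.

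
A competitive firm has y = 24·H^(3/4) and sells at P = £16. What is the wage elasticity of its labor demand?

MP_H = (3/4)·24·H^(-1/4), so P·MP_H = w gives 288·H^(-1/4) = w.
Solving, H(w) = (288/w)^(4). This is a constant-elasticity form: H ∝ w^(−4), so ε = −4.

ε = -4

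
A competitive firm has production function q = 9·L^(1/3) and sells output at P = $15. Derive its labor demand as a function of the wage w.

L(w) = (45/w)^(3/2)

MP_L = (1/3)·9·L^(-2/3) = 3·L^(-2/3).
Setting P·MP_L = w: 45·L^(-2/3) = w.
Solving for L: L^(-2/3) = w/45, so L = (45/w)^(3/2).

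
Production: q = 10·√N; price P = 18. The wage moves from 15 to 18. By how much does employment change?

From P·MP_N = w with MP_N = 5·N^(-1/2), the labor demand is N(w) = (90/w)^(2).
At w = 15: N = 36. At w = 18: N = 25.
ΔN = 25 − 36 = -11.

ΔN = -11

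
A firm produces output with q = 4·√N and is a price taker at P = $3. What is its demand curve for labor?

N(w) = 36/w²

MP_N = (1/2)·4·N^(-1/2) = 2·N^(-1/2).
Setting P·MP_N = w: 6·N^(-1/2) = w.
Solving for N: N^(-1/2) = w/6, so N = (6/w)^(2).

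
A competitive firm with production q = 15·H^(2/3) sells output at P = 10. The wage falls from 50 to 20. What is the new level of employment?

H* = 125

From P·MP_H = w with MP_H = 10·H^(-1/3), the labor demand is H(w) = (100/w)^(3).
At w = 50: H = 8. At w = 20: H = 125.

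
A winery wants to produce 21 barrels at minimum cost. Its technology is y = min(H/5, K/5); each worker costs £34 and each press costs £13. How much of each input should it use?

With a fixed-proportions technology, the cost-minimizing bundle uses no slack in either input: H/5 = K/5 = y.
So H = 5·21 = 105 and K = 5·21 = 105.

H* = 105, K* = 105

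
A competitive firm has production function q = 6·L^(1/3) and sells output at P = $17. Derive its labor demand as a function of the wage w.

L(w) = (34/w)^(3/2)

MP_L = (1/3)·6·L^(-2/3) = 2·L^(-2/3).
Setting P·MP_L = w: 34·L^(-2/3) = w.
Solving for L: L^(-2/3) = w/34, so L = (34/w)^(3/2).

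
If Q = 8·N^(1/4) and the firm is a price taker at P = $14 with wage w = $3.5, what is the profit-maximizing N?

MP_N = (1/4)·8·N^(-3/4) = 2·N^(-3/4).
Profit maximization for a price taker requires P·MP_N = w: 14·2·N^(-3/4) = 3.5.
So N^(-3/4) = 0.125, which gives N = 16.

N* = 16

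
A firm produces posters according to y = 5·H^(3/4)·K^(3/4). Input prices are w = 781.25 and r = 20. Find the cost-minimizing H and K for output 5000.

H* = 16, K* = 625

Cost minimization requires the marginal rate of technical substitution to equal the input-price ratio: MP_H/MP_K = w/r.
Here MP_H/MP_K = (3/4)·(K/H)/(3/4) = (K/H). Setting this equal to 781.25/20 = 39.0625 gives K = 39.0625H.
Substituting into y = 5000: 5·H^(3/4)·(39.0625H)^(3/4) = 5000.
Solving, H = 16 and K = 625.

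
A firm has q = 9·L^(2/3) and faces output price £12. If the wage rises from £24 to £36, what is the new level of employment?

From P·MP_L = w with MP_L = 6·L^(-1/3), the labor demand is L(w) = (72/w)^(3).
At w = 24: L = 27. At w = 36: L = 8.

L* = 8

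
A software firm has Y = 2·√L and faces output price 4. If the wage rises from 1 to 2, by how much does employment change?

ΔL = -12

From P·MP_L = w with MP_L = L^(-1/2), the labor demand is L(w) = (4/w)^(2).
At w = 1: L = 16. At w = 2: L = 4.
ΔL = 4 − 16 = -12.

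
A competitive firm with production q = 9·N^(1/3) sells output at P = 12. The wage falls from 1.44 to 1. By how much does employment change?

ΔN = 91

From P·MP_N = w with MP_N = 3·N^(-2/3), the labor demand is N(w) = (36/w)^(3/2).
At w = 1.44: N = 125. At w = 1: N = 216.
ΔN = 216 − 125 = 91.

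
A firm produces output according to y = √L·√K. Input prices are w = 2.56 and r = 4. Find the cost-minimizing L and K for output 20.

L* = 25, K* = 16

Cost minimization requires the marginal rate of technical substitution to equal the input-price ratio: MP_L/MP_K = w/r.
Here MP_L/MP_K = (1/2)·(K/L)/(1/2) = (K/L). Setting this equal to 2.56/4 = 0.64 gives K = 0.64L.
Substituting into y = 20: L^(1/2)·(0.64L)^(1/2) = 20.
Solving, L = 25 and K = 16.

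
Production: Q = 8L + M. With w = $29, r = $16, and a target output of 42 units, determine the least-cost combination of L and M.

L* = 5.25, M* = 0

The inputs are perfect substitutes, so the firm uses whichever has the lower cost per unit of output.
Cost per unit of output via L is 3.625; via M it is 16. L is cheaper.
Producing Q = 42 with L alone: L = 5.25, M = 0.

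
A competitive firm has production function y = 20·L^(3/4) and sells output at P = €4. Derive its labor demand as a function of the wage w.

MP_L = (3/4)·20·L^(-1/4) = 15·L^(-1/4).
Setting P·MP_L = w: 60·L^(-1/4) = w.
Solving for L: L^(-1/4) = w/60, so L = (60/w)^(4).

L(w) = (60/w)^(4)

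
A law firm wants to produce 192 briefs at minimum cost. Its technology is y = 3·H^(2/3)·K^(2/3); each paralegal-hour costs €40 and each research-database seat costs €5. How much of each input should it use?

Cost minimization requires the marginal rate of technical substitution to equal the input-price ratio: MP_H/MP_K = w/r.
Here MP_H/MP_K = (2/3)·(K/H)/(2/3) = (K/H). Setting this equal to 40/5 = 8 gives K = 8H.
Substituting into y = 192: 3·H^(2/3)·(8H)^(2/3) = 192.
Solving, H = 8 and K = 64.

H* = 8, K* = 64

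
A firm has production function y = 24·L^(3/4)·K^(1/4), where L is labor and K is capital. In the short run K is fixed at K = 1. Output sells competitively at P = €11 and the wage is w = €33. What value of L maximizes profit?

With K = 1, MP_L = (3/4)·24·L^(-1/4)·1^(1/4) = 18·L^(-1/4).
Profit maximization for a price taker requires P·MP_L = w: 11·18·L^(-1/4) = 33.
So L^(-1/4) = 1/6, which gives L = 1296.

L* = 1296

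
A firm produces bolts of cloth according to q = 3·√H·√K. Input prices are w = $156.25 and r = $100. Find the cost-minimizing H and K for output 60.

Cost minimization requires the marginal rate of technical substitution to equal the input-price ratio: MP_H/MP_K = w/r.
Here MP_H/MP_K = (1/2)·(K/H)/(1/2) = (K/H). Setting this equal to 156.25/100 = 1.5625 gives K = 1.5625H.
Substituting into q = 60: 3·H^(1/2)·(1.5625H)^(1/2) = 60.
Solving, H = 16 and K = 25.

H* = 16, K* = 25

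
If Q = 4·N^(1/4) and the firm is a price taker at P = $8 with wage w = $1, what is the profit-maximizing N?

N* = 16

MP_N = (1/4)·4·N^(-3/4) = N^(-3/4).
Profit maximization for a price taker requires P·MP_N = w: 8·N^(-3/4) = 1.
So N^(-3/4) = 0.125, which gives N = 16.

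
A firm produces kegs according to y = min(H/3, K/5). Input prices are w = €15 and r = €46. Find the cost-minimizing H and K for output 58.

H* = 174, K* = 290

With a fixed-proportions technology, the cost-minimizing bundle uses no slack in either input: H/3 = K/5 = y.
So H = 3·58 = 174 and K = 5·58 = 290.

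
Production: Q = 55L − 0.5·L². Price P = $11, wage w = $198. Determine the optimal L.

The marginal product of L is MP_L = 55 − L.
A price-taking firm hires until the value of the marginal product equals the wage: P·MP_L = w, so 11·(55 − L) = 198.
Then 55 − L = 18, giving L = 37.

L* = 37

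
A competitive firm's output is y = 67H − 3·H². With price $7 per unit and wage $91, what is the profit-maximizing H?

H* = 9

The marginal product of H is MP_H = 67 − 6H.
A price-taking firm hires until the value of the marginal product equals the wage: P·MP_H = w, so 7·(67 − 6H) = 91.
Then 67 − 6H = 13, giving H = 9.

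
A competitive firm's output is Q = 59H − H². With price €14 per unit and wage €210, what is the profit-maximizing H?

H* = 22

The marginal product of H is MP_H = 59 − 2H.
A price-taking firm hires until the value of the marginal product equals the wage: P·MP_H = w, so 14·(59 − 2H) = 210.
Then 59 − 2H = 15, giving H = 22.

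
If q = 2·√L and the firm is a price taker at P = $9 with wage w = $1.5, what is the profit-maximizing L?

MP_L = (1/2)·2·L^(-1/2) = L^(-1/2).
Profit maximization for a price taker requires P·MP_L = w: 9·L^(-1/2) = 1.5.
So L^(-1/2) = 1/6, which gives L = 36.

L* = 36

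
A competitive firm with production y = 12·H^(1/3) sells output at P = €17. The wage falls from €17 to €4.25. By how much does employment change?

From P·MP_H = w with MP_H = 4·H^(-2/3), the labor demand is H(w) = (68/w)^(3/2).
At w = 17: H = 8. At w = 4.25: H = 64.
ΔH = 64 − 8 = 56.

ΔH = 56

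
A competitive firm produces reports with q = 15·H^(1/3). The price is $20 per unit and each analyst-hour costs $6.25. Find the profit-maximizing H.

H* = 64

MP_H = (1/3)·15·H^(-2/3) = 5·H^(-2/3).
Profit maximization for a price taker requires P·MP_H = w: 20·5·H^(-2/3) = 6.25.
So H^(-2/3) = 0.0625, which gives H = 64.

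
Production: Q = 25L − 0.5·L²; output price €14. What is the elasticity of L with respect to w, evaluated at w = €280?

ε = -4

From P·MP_L = w with MP_L = 25 − L, labor demand is L(w) = 25 − w/14.
dL/dw = −1/(14) = -1/14.
At w = 280, L = 5, so ε = (dL/dw)·(w/L) = (-1/14)·(280/5) = -4.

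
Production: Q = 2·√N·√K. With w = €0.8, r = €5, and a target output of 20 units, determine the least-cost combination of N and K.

N* = 25, K* = 4

Cost minimization requires the marginal rate of technical substitution to equal the input-price ratio: MP_N/MP_K = w/r.
Here MP_N/MP_K = (1/2)·(K/N)/(1/2) = (K/N). Setting this equal to 0.8/5 = 0.16 gives K = 0.16N.
Substituting into Q = 20: 2·N^(1/2)·(0.16N)^(1/2) = 20.
Solving, N = 25 and K = 4.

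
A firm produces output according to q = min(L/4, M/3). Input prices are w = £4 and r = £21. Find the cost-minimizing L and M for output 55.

L* = 220, M* = 165

With a fixed-proportions technology, the cost-minimizing bundle uses no slack in either input: L/4 = M/3 = q.
So L = 4·55 = 220 and M = 3·55 = 165.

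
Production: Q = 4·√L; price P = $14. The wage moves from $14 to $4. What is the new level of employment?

L* = 49

From P·MP_L = w with MP_L = 2·L^(-1/2), the labor demand is L(w) = (28/w)^(2).
At w = 14: L = 4. At w = 4: L = 49.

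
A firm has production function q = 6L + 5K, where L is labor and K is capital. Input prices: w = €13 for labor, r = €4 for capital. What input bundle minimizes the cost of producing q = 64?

L* = 0, K* = 12.8

The inputs are perfect substitutes, so the firm uses whichever has the lower cost per unit of output.
Cost per unit of output via L is w/6 = 13/6; via K it is r/5 = 0.8. K is cheaper.
Producing q = 64 with K alone: L = 0, K = 12.8.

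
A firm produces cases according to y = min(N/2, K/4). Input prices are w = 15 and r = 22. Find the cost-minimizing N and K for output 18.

N* = 36, K* = 72

With a fixed-proportions technology, the cost-minimizing bundle uses no slack in either input: N/2 = K/4 = y.
So N = 2·18 = 36 and K = 4·18 = 72.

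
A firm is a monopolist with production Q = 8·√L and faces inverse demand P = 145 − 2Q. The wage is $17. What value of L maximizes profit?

L* = 16

Marginal revenue from the inverse demand is MR = 145 − 4Q.
The marginal product is MP_L = 4·L^(-1/2).
A monopolist hires until marginal revenue product equals the wage: MR·MP_L = w.
At L, Q = 8·√L. Substituting and solving: (145 − 32·√L)·4·L^(-1/2) = 17 gives L = 16.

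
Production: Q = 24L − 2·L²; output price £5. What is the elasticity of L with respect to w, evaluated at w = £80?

From P·MP_L = w with MP_L = 24 − 4L, labor demand is L(w) = (24 − w/5)/4.
dL/dw = −1/(20) = -0.05.
At w = 80, L = 2, so ε = (dL/dw)·(w/L) = (-0.05)·(80/2) = -2.

ε = -2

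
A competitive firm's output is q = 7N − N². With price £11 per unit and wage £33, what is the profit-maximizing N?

N* = 2

The marginal product of N is MP_N = 7 − 2N.
A price-taking firm hires until the value of the marginal product equals the wage: P·MP_N = w, so 11·(7 − 2N) = 33.
Then 7 − 2N = 3, giving N = 2.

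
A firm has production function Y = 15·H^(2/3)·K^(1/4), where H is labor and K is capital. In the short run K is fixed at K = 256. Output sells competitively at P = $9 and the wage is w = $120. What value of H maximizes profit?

With K = 256, MP_H = (2/3)·15·H^(-1/3)·256^(1/4) = 40·H^(-1/3).
Profit maximization for a price taker requires P·MP_H = w: 9·40·H^(-1/3) = 120.
So H^(-1/3) = 1/3, which gives H = 27.

H* = 27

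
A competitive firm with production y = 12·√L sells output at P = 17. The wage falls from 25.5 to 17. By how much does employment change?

From P·MP_L = w with MP_L = 6·L^(-1/2), the labor demand is L(w) = (102/w)^(2).
At w = 25.5: L = 16. At w = 17: L = 36.
ΔL = 36 − 16 = 20.

ΔL = 20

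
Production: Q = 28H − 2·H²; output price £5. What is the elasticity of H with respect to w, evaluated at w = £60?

From P·MP_H = w with MP_H = 28 − 4H, labor demand is H(w) = (28 − w/5)/4.
dH/dw = −1/(20) = -0.05.
At w = 60, H = 4, so ε = (dH/dw)·(w/H) = (-0.05)·(60/4) = -0.75.

ε = -0.75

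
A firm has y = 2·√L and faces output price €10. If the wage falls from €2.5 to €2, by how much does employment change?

ΔL = 9

From P·MP_L = w with MP_L = L^(-1/2), the labor demand is L(w) = (10/w)^(2).
At w = 2.5: L = 16. At w = 2: L = 25.
ΔL = 25 − 16 = 9.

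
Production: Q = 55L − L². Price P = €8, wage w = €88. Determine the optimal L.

L* = 22

The marginal product of L is MP_L = 55 − 2L.
A price-taking firm hires until the value of the marginal product equals the wage: P·MP_L = w, so 8·(55 − 2L) = 88.
Then 55 − 2L = 11, giving L = 22.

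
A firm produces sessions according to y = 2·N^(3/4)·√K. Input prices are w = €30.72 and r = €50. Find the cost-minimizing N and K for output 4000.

N* = 625, K* = 256

Cost minimization requires the marginal rate of technical substitution to equal the input-price ratio: MP_N/MP_K = w/r.
Here MP_N/MP_K = (3/4)·(K/N)/(1/2) = 1.5·(K/N). Setting this equal to 30.72/50 = 0.6144 gives K = 0.4096N.
Substituting into y = 4000: 2·N^(3/4)·(0.4096N)^(1/2) = 4000.
Solving, N = 625 and K = 256.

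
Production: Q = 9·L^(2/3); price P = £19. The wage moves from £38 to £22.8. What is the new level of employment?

L* = 125

From P·MP_L = w with MP_L = 6·L^(-1/3), the labor demand is L(w) = (114/w)^(3).
At w = 38: L = 27. At w = 22.8: L = 125.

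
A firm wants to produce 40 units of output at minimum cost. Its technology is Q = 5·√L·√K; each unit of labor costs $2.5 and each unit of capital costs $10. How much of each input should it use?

Cost minimization requires the marginal rate of technical substitution to equal the input-price ratio: MP_L/MP_K = w/r.
Here MP_L/MP_K = (1/2)·(K/L)/(1/2) = (K/L). Setting this equal to 2.5/10 = 0.25 gives K = 0.25L.
Substituting into Q = 40: 5·L^(1/2)·(0.25L)^(1/2) = 40.
Solving, L = 16 and K = 4.

L* = 16, K* = 4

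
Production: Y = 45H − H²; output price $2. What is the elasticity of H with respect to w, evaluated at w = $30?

ε = -0.5

From P·MP_H = w with MP_H = 45 − 2H, labor demand is H(w) = (45 − w/2)/2.
dH/dw = −1/(4) = -0.25.
At w = 30, H = 15, so ε = (dH/dw)·(w/H) = (-0.25)·(30/15) = -0.5.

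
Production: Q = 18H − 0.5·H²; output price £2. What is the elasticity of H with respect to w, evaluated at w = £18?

From P·MP_H = w with MP_H = 18 − H, labor demand is H(w) = 18 − w/2.
dH/dw = −1/(2) = -0.5.
At w = 18, H = 9, so ε = (dH/dw)·(w/H) = (-0.5)·(18/9) = -1.

ε = -1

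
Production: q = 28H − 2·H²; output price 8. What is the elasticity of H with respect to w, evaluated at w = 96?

From P·MP_H = w with MP_H = 28 − 4H, labor demand is H(w) = (28 − w/8)/4.
dH/dw = −1/(32) = -0.03125.
At w = 96, H = 4, so ε = (dH/dw)·(w/H) = (-0.03125)·(96/4) = -0.75.

ε = -0.75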